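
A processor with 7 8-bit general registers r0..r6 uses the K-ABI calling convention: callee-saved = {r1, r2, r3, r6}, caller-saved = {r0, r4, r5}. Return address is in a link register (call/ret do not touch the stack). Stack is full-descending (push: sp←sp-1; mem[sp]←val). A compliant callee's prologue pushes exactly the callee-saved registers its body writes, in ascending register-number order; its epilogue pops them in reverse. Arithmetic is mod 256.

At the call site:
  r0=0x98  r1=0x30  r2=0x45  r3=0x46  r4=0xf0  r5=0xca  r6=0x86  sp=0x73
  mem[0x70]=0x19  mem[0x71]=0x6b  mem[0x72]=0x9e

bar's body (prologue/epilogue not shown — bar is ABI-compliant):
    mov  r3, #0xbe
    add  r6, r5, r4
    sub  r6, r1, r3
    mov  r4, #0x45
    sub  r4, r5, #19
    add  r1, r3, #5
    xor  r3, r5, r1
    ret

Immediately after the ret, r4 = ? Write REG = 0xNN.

REG = 0xb7

prologue: push r1 -> mem[0x72]=0x30, sp=0x72
prologue: push r3 -> mem[0x71]=0x46, sp=0x71
prologue: push r6 -> mem[0x70]=0x86, sp=0x70
body[0] mov  r3, #0xbe -> r3=0xbe
body[1] add  r6, r5, r4 -> r6=0xba
body[2] sub  r6, r1, r3 -> r6=0x72
body[3] mov  r4, #0x45 -> r4=0x45
body[4] sub  r4, r5, #19 -> r4=0xb7
body[5] add  r1, r3, #5 -> r1=0xc3
body[6] xor  r3, r5, r1 -> r3=0x09
epilogue: pop r6=0x86, sp=0x71
epilogue: pop r3=0x46, sp=0x72
epilogue: pop r1=0x30, sp=0x73
r4 is caller-saved -> body value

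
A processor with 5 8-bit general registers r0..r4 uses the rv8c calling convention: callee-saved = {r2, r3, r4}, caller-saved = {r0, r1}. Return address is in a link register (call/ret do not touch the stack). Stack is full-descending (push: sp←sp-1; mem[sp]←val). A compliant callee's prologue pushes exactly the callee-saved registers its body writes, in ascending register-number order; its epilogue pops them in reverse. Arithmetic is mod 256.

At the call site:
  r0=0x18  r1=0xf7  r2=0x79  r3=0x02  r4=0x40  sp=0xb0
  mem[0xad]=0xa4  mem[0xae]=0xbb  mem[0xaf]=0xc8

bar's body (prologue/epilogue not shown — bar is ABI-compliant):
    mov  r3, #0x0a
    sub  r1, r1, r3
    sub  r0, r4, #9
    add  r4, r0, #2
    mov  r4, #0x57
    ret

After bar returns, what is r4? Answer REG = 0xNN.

prologue: push r3 → mem[0xaf]=0x02, sp=0xaf
prologue: push r4 → mem[0xae]=0x40, sp=0xae
body[0] mov  r3, #0x0a → r3=0x0a
body[1] sub  r1, r1, r3 → r1=0xed
body[2] sub  r0, r4, #9 → r0=0x37
body[3] add  r4, r0, #2 → r4=0x39
body[4] mov  r4, #0x57 → r4=0x57
epilogue: pop r4=0x40, sp=0xaf
epilogue: pop r3=0x02, sp=0xb0
r4 is callee-saved → restored

REG = 0x40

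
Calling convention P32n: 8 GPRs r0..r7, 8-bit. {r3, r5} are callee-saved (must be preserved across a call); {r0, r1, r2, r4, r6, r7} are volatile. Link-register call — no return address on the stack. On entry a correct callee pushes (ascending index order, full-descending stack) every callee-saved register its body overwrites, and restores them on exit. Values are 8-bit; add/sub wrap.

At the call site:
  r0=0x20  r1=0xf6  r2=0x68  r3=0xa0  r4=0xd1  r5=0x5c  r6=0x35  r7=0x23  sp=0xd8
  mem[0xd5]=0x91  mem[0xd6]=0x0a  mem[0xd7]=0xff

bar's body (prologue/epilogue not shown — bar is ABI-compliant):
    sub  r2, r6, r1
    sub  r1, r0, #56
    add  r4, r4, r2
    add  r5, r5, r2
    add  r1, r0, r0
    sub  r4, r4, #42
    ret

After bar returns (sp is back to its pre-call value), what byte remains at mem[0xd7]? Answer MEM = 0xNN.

prologue: push r5 -> mem[0xd7]=0x5c, sp=0xd7
body[0] sub  r2, r6, r1 -> r2=0x3f
body[1] sub  r1, r0, #56 -> r1=0xe8
body[2] add  r4, r4, r2 -> r4=0x10
body[3] add  r5, r5, r2 -> r5=0x9b
body[4] add  r1, r0, r0 -> r1=0x40
body[5] sub  r4, r4, #42 -> r4=0xe6
epilogue: pop r5=0x5c, sp=0xd8
prologue pushed ['r5'] at ['0xd7']

MEM = 0x5c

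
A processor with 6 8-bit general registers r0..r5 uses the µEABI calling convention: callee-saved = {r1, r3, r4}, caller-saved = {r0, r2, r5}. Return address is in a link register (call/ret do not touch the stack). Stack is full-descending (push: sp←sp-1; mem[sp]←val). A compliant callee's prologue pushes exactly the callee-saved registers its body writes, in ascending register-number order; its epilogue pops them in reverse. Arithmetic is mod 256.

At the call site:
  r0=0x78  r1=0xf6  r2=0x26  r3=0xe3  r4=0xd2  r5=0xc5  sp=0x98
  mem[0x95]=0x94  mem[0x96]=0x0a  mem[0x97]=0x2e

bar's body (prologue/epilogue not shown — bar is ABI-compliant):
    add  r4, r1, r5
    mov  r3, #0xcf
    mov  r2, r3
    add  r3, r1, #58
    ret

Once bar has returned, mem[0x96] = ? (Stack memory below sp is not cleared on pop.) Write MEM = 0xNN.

prologue: push r3 -> mem[0x97]=0xe3, sp=0x97
prologue: push r4 -> mem[0x96]=0xd2, sp=0x96
body[0] add  r4, r1, r5 -> r4=0xbb
body[1] mov  r3, #0xcf -> r3=0xcf
body[2] mov  r2, r3 -> r2=0xcf
body[3] add  r3, r1, #58 -> r3=0x30
epilogue: pop r4=0xd2, sp=0x97
epilogue: pop r3=0xe3, sp=0x98
prologue pushed ['r3', 'r4'] at ['0x97', '0x96']

MEM = 0xd2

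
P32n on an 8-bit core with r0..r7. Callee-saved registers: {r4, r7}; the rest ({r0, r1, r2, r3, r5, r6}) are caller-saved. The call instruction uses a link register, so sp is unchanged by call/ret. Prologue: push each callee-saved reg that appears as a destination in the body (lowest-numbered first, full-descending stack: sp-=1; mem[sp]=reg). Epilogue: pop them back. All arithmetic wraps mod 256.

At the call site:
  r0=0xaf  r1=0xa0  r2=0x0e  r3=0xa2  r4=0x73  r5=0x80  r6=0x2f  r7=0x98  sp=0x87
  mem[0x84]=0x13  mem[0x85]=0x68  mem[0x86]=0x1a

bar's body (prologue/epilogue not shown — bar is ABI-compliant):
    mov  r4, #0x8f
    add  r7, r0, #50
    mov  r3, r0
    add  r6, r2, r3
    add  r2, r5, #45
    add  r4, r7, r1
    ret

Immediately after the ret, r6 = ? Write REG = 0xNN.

prologue: push r4 -> mem[0x86]=0x73, sp=0x86
prologue: push r7 -> mem[0x85]=0x98, sp=0x85
body[0] mov  r4, #0x8f -> r4=0x8f
body[1] add  r7, r0, #50 -> r7=0xe1
body[2] mov  r3, r0 -> r3=0xaf
body[3] add  r6, r2, r3 -> r6=0xbd
body[4] add  r2, r5, #45 -> r2=0xad
body[5] add  r4, r7, r1 -> r4=0x81
epilogue: pop r7=0x98, sp=0x86
epilogue: pop r4=0x73, sp=0x87
r6 is caller-saved -> body value

REG = 0xbd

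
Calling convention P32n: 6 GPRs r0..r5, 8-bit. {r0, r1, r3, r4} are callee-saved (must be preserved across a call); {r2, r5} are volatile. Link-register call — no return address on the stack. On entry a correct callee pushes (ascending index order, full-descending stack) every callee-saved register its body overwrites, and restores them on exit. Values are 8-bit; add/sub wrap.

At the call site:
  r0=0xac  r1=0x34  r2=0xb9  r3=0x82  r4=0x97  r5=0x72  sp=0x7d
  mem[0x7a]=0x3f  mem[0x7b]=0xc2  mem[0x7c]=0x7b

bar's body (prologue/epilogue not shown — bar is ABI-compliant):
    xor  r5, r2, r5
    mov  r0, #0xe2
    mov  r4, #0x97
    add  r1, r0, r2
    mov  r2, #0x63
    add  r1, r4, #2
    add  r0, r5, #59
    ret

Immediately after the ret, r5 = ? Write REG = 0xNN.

REG = 0xcb

prologue: push r0 → mem[0x7c]=0xac, sp=0x7c
prologue: push r1 → mem[0x7b]=0x34, sp=0x7b
prologue: push r4 → mem[0x7a]=0x97, sp=0x7a
body[0] xor  r5, r2, r5 → r5=0xcb
body[1] mov  r0, #0xe2 → r0=0xe2
body[2] mov  r4, #0x97 → r4=0x97
body[3] add  r1, r0, r2 → r1=0x9b
body[4] mov  r2, #0x63 → r2=0x63
body[5] add  r1, r4, #2 → r1=0x99
body[6] add  r0, r5, #59 → r0=0x06
epilogue: pop r4=0x97, sp=0x7b
epilogue: pop r1=0x34, sp=0x7c
epilogue: pop r0=0xac, sp=0x7d
r5 is caller-saved → body value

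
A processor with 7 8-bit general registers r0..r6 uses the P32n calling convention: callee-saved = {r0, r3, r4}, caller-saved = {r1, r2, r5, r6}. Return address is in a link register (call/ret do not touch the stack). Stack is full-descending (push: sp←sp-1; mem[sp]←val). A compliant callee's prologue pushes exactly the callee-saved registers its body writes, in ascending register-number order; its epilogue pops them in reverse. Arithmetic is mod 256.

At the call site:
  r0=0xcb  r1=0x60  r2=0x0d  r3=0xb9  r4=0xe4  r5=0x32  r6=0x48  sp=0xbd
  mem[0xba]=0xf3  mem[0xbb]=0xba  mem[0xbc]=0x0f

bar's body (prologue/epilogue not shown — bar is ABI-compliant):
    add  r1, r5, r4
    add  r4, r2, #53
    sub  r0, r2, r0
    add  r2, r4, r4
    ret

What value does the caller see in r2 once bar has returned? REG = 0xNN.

prologue: push r0 → mem[0xbc]=0xcb, sp=0xbc
prologue: push r4 → mem[0xbb]=0xe4, sp=0xbb
body[0] add  r1, r5, r4 → r1=0x16
body[1] add  r4, r2, #53 → r4=0x42
body[2] sub  r0, r2, r0 → r0=0x42
body[3] add  r2, r4, r4 → r2=0x84
epilogue: pop r4=0xe4, sp=0xbc
epilogue: pop r0=0xcb, sp=0xbd
r2 is caller-saved → body value

REG = 0x84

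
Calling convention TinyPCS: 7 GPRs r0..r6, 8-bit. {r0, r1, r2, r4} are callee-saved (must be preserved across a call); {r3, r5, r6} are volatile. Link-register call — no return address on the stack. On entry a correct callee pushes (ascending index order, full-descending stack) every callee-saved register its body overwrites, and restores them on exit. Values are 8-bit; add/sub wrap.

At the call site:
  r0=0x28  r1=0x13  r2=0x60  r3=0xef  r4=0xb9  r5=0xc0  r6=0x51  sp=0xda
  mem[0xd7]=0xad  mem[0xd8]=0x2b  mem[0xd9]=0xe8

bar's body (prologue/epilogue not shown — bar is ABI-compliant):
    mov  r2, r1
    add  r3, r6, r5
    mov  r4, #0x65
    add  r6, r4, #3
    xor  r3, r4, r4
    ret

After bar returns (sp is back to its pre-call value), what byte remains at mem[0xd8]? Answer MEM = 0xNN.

MEM = 0xb9

prologue: push r2 → mem[0xd9]=0x60, sp=0xd9
prologue: push r4 → mem[0xd8]=0xb9, sp=0xd8
body[0] mov  r2, r1 → r2=0x13
body[1] add  r3, r6, r5 → r3=0x11
body[2] mov  r4, #0x65 → r4=0x65
body[3] add  r6, r4, #3 → r6=0x68
body[4] xor  r3, r4, r4 → r3=0x00
epilogue: pop r4=0xb9, sp=0xd9
epilogue: pop r2=0x60, sp=0xda
prologue pushed ['r2', 'r4'] at ['0xd9', '0xd8']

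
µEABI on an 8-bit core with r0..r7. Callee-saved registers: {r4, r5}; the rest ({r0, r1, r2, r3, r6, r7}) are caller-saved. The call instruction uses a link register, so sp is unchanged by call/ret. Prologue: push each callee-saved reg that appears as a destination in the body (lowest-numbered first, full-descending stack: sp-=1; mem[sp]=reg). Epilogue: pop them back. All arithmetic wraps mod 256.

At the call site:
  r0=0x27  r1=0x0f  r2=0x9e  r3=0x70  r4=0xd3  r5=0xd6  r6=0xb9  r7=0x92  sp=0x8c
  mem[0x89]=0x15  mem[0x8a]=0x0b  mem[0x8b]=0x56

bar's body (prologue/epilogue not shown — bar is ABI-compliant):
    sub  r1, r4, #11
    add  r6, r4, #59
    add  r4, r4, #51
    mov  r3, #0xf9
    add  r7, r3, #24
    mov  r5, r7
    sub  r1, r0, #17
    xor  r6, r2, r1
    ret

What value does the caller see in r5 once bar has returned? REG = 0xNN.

prologue: push r4 → mem[0x8b]=0xd3, sp=0x8b
prologue: push r5 → mem[0x8a]=0xd6, sp=0x8a
body[0] sub  r1, r4, #11 → r1=0xc8
body[1] add  r6, r4, #59 → r6=0x0e
body[2] add  r4, r4, #51 → r4=0x06
body[3] mov  r3, #0xf9 → r3=0xf9
body[4] add  r7, r3, #24 → r7=0x11
body[5] mov  r5, r7 → r5=0x11
body[6] sub  r1, r0, #17 → r1=0x16
body[7] xor  r6, r2, r1 → r6=0x88
epilogue: pop r5=0xd6, sp=0x8b
epilogue: pop r4=0xd3, sp=0x8c
r5 is callee-saved → restored

REG = 0xd6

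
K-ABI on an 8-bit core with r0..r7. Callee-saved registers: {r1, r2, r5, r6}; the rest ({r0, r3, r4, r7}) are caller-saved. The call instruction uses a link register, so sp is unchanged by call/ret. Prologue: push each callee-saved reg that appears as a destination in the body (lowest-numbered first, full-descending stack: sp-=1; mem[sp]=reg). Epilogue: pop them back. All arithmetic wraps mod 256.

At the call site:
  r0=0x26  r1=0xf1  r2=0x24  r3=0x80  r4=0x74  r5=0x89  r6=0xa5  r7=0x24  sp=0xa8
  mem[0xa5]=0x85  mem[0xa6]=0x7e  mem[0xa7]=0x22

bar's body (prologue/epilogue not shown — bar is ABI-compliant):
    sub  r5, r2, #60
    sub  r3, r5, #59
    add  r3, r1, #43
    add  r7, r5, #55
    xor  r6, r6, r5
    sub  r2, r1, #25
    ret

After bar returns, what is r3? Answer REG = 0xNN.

REG = 0x1c

prologue: push r2 -> mem[0xa7]=0x24, sp=0xa7
prologue: push r5 -> mem[0xa6]=0x89, sp=0xa6
prologue: push r6 -> mem[0xa5]=0xa5, sp=0xa5
body[0] sub  r5, r2, #60 -> r5=0xe8
body[1] sub  r3, r5, #59 -> r3=0xad
body[2] add  r3, r1, #43 -> r3=0x1c
body[3] add  r7, r5, #55 -> r7=0x1f
body[4] xor  r6, r6, r5 -> r6=0x4d
body[5] sub  r2, r1, #25 -> r2=0xd8
epilogue: pop r6=0xa5, sp=0xa6
epilogue: pop r5=0x89, sp=0xa7
epilogue: pop r2=0x24, sp=0xa8
r3 is caller-saved -> body value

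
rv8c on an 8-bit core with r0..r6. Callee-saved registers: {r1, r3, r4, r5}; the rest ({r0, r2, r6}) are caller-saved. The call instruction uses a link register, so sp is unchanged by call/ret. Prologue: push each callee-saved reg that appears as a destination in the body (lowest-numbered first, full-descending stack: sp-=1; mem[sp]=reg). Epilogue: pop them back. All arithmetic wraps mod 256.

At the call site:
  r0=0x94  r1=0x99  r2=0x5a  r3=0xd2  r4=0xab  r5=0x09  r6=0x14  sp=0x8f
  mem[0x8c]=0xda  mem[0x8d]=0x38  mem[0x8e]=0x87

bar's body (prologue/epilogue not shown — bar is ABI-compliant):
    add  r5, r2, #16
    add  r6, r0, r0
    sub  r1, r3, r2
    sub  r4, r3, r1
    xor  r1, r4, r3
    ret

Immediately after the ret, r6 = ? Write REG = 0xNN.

REG = 0x28

prologue: push r1 -> mem[0x8e]=0x99, sp=0x8e
prologue: push r4 -> mem[0x8d]=0xab, sp=0x8d
prologue: push r5 -> mem[0x8c]=0x09, sp=0x8c
body[0] add  r5, r2, #16 -> r5=0x6a
body[1] add  r6, r0, r0 -> r6=0x28
body[2] sub  r1, r3, r2 -> r1=0x78
body[3] sub  r4, r3, r1 -> r4=0x5a
body[4] xor  r1, r4, r3 -> r1=0x88
epilogue: pop r5=0x09, sp=0x8d
epilogue: pop r4=0xab, sp=0x8e
epilogue: pop r1=0x99, sp=0x8f
r6 is caller-saved -> body value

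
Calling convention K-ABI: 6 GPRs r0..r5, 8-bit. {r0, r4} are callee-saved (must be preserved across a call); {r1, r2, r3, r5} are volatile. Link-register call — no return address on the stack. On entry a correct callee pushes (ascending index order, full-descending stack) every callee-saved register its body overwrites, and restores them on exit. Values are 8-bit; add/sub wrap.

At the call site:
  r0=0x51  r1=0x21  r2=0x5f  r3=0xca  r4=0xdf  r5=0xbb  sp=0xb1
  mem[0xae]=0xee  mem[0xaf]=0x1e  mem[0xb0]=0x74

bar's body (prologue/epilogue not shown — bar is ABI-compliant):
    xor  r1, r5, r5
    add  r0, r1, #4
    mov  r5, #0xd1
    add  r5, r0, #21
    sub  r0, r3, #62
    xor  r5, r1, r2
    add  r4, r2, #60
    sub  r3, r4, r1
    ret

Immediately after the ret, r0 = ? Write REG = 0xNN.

prologue: push r0 → mem[0xb0]=0x51, sp=0xb0
prologue: push r4 → mem[0xaf]=0xdf, sp=0xaf
body[0] xor  r1, r5, r5 → r1=0x00
body[1] add  r0, r1, #4 → r0=0x04
body[2] mov  r5, #0xd1 → r5=0xd1
body[3] add  r5, r0, #21 → r5=0x19
body[4] sub  r0, r3, #62 → r0=0x8c
body[5] xor  r5, r1, r2 → r5=0x5f
body[6] add  r4, r2, #60 → r4=0x9b
body[7] sub  r3, r4, r1 → r3=0x9b
epilogue: pop r4=0xdf, sp=0xb0
epilogue: pop r0=0x51, sp=0xb1
r0 is callee-saved → restored

REG = 0x51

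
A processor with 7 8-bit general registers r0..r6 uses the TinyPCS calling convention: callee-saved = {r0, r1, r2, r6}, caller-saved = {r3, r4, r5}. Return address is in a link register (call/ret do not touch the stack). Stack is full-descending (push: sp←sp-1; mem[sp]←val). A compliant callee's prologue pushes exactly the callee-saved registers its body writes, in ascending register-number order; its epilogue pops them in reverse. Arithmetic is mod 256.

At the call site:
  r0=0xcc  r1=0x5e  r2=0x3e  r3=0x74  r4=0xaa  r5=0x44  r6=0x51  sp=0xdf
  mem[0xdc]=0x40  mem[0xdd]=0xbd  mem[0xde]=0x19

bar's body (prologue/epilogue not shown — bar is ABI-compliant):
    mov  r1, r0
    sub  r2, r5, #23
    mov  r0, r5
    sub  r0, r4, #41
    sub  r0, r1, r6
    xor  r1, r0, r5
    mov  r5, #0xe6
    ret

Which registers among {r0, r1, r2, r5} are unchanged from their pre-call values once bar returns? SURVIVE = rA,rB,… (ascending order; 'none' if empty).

SURVIVE = r0,r1,r2

prologue: push r0 → mem[0xde]=0xcc, sp=0xde
prologue: push r1 → mem[0xdd]=0x5e, sp=0xdd
prologue: push r2 → mem[0xdc]=0x3e, sp=0xdc
body[0] mov  r1, r0 → r1=0xcc
body[1] sub  r2, r5, #23 → r2=0x2d
body[2] mov  r0, r5 → r0=0x44
body[3] sub  r0, r4, #41 → r0=0x81
body[4] sub  r0, r1, r6 → r0=0x7b
body[5] xor  r1, r0, r5 → r1=0x3f
body[6] mov  r5, #0xe6 → r5=0xe6
epilogue: pop r2=0x3e, sp=0xdd
epilogue: pop r1=0x5e, sp=0xde
epilogue: pop r0=0xcc, sp=0xdf
r0: callee-saved, written=True
r1: callee-saved, written=True
r2: callee-saved, written=True
r5: caller-saved, written=True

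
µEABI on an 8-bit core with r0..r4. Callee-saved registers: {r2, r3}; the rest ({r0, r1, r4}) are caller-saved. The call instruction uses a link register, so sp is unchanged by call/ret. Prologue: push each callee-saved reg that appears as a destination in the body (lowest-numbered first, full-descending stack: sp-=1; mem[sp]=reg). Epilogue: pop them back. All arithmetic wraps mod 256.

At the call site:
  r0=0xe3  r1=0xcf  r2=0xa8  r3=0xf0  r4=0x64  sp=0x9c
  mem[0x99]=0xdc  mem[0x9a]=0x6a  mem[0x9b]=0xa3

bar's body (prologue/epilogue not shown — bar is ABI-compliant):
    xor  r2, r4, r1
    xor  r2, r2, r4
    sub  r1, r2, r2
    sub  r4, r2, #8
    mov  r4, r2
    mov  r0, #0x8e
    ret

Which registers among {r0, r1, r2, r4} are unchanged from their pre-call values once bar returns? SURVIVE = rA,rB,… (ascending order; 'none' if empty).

SURVIVE = r2

prologue: push r2 → mem[0x9b]=0xa8, sp=0x9b
body[0] xor  r2, r4, r1 → r2=0xab
body[1] xor  r2, r2, r4 → r2=0xcf
body[2] sub  r1, r2, r2 → r1=0x00
body[3] sub  r4, r2, #8 → r4=0xc7
body[4] mov  r4, r2 → r4=0xcf
body[5] mov  r0, #0x8e → r0=0x8e
epilogue: pop r2=0xa8, sp=0x9c
r0: caller-saved, written=True
r1: caller-saved, written=True
r2: callee-saved, written=True
r4: caller-saved, written=True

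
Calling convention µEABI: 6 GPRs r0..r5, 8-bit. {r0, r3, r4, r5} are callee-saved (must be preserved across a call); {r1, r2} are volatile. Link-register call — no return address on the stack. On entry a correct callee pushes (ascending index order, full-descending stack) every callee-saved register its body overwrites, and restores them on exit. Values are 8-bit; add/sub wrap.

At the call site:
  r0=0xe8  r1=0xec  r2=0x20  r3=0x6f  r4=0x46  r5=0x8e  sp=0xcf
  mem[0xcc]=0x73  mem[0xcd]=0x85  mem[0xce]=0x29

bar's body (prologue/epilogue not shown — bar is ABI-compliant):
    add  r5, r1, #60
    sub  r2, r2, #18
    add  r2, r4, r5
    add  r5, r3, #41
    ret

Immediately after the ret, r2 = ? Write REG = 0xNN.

REG = 0x6e

prologue: push r5 → mem[0xce]=0x8e, sp=0xce
body[0] add  r5, r1, #60 → r5=0x28
body[1] sub  r2, r2, #18 → r2=0x0e
body[2] add  r2, r4, r5 → r2=0x6e
body[3] add  r5, r3, #41 → r5=0x98
epilogue: pop r5=0x8e, sp=0xcf
r2 is caller-saved → body value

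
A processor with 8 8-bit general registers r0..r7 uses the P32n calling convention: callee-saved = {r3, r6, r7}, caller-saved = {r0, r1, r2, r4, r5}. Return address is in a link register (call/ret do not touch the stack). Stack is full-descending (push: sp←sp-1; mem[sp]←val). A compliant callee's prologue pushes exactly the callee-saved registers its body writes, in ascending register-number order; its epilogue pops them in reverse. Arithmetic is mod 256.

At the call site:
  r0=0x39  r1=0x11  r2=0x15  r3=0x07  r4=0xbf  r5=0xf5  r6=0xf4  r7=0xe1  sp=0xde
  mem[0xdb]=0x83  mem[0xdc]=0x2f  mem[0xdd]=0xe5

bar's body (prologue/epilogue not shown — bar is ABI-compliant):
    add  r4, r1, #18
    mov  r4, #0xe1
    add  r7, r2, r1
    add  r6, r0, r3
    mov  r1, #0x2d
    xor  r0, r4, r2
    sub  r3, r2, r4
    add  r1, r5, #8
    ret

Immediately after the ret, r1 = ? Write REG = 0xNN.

prologue: push r3 → mem[0xdd]=0x07, sp=0xdd
prologue: push r6 → mem[0xdc]=0xf4, sp=0xdc
prologue: push r7 → mem[0xdb]=0xe1, sp=0xdb
body[0] add  r4, r1, #18 → r4=0x23
body[1] mov  r4, #0xe1 → r4=0xe1
body[2] add  r7, r2, r1 → r7=0x26
body[3] add  r6, r0, r3 → r6=0x40
body[4] mov  r1, #0x2d → r1=0x2d
body[5] xor  r0, r4, r2 → r0=0xf4
body[6] sub  r3, r2, r4 → r3=0x34
body[7] add  r1, r5, #8 → r1=0xfd
epilogue: pop r7=0xe1, sp=0xdc
epilogue: pop r6=0xf4, sp=0xdd
epilogue: pop r3=0x07, sp=0xde
r1 is caller-saved → body value

REG = 0xfd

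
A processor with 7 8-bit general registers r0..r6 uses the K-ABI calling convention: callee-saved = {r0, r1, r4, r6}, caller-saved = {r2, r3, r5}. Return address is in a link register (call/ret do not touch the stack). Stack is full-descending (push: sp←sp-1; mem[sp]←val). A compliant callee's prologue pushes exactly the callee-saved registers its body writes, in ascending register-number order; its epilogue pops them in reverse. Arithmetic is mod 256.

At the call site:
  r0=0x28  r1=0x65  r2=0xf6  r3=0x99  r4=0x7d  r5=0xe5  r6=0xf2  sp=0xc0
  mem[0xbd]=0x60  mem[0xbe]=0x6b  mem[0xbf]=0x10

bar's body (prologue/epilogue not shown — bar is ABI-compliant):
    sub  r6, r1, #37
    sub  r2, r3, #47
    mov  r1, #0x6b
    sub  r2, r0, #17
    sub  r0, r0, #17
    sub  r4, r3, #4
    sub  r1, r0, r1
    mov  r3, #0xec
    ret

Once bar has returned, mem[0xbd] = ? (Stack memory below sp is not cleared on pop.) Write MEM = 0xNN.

MEM = 0x7d

prologue: push r0 → mem[0xbf]=0x28, sp=0xbf
prologue: push r1 → mem[0xbe]=0x65, sp=0xbe
prologue: push r4 → mem[0xbd]=0x7d, sp=0xbd
prologue: push r6 → mem[0xbc]=0xf2, sp=0xbc
body[0] sub  r6, r1, #37 → r6=0x40
body[1] sub  r2, r3, #47 → r2=0x6a
body[2] mov  r1, #0x6b → r1=0x6b
body[3] sub  r2, r0, #17 → r2=0x17
body[4] sub  r0, r0, #17 → r0=0x17
body[5] sub  r4, r3, #4 → r4=0x95
body[6] sub  r1, r0, r1 → r1=0xac
body[7] mov  r3, #0xec → r3=0xec
epilogue: pop r6=0xf2, sp=0xbd
epilogue: pop r4=0x7d, sp=0xbe
epilogue: pop r1=0x65, sp=0xbf
epilogue: pop r0=0x28, sp=0xc0
prologue pushed ['r0', 'r1', 'r4', 'r6'] at ['0xbf', '0xbe', '0xbd', '0xbc']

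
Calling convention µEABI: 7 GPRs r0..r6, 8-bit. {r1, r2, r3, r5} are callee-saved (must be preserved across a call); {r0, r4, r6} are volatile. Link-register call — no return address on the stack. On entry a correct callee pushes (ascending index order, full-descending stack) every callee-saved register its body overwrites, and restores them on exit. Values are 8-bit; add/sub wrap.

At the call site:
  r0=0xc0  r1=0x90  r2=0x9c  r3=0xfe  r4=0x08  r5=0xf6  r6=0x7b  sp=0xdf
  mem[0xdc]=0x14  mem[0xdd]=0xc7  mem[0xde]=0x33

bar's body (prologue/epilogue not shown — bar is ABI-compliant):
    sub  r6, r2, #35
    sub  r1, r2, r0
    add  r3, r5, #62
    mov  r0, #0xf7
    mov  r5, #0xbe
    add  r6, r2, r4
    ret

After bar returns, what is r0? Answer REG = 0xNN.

prologue: push r1 -> mem[0xde]=0x90, sp=0xde
prologue: push r3 -> mem[0xdd]=0xfe, sp=0xdd
prologue: push r5 -> mem[0xdc]=0xf6, sp=0xdc
body[0] sub  r6, r2, #35 -> r6=0x79
body[1] sub  r1, r2, r0 -> r1=0xdc
body[2] add  r3, r5, #62 -> r3=0x34
body[3] mov  r0, #0xf7 -> r0=0xf7
body[4] mov  r5, #0xbe -> r5=0xbe
body[5] add  r6, r2, r4 -> r6=0xa4
epilogue: pop r5=0xf6, sp=0xdd
epilogue: pop r3=0xfe, sp=0xde
epilogue: pop r1=0x90, sp=0xdf
r0 is caller-saved -> body value

REG = 0xf7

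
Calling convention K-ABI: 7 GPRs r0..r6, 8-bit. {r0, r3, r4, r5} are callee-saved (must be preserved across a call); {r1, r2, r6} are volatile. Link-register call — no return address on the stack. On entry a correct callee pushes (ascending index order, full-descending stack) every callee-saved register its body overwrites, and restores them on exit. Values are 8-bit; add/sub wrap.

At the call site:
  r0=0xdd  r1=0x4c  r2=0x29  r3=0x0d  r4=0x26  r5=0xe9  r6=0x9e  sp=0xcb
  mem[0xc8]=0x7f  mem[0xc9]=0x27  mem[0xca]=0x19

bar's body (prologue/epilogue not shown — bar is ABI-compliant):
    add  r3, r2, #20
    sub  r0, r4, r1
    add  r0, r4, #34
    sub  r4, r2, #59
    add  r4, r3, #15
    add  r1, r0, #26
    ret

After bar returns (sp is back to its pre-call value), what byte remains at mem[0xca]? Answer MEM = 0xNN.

prologue: push r0 → mem[0xca]=0xdd, sp=0xca
prologue: push r3 → mem[0xc9]=0x0d, sp=0xc9
prologue: push r4 → mem[0xc8]=0x26, sp=0xc8
body[0] add  r3, r2, #20 → r3=0x3d
body[1] sub  r0, r4, r1 → r0=0xda
body[2] add  r0, r4, #34 → r0=0x48
body[3] sub  r4, r2, #59 → r4=0xee
body[4] add  r4, r3, #15 → r4=0x4c
body[5] add  r1, r0, #26 → r1=0x62
epilogue: pop r4=0x26, sp=0xc9
epilogue: pop r3=0x0d, sp=0xca
epilogue: pop r0=0xdd, sp=0xcb
prologue pushed ['r0', 'r3', 'r4'] at ['0xca', '0xc9', '0xc8']

MEM = 0xdd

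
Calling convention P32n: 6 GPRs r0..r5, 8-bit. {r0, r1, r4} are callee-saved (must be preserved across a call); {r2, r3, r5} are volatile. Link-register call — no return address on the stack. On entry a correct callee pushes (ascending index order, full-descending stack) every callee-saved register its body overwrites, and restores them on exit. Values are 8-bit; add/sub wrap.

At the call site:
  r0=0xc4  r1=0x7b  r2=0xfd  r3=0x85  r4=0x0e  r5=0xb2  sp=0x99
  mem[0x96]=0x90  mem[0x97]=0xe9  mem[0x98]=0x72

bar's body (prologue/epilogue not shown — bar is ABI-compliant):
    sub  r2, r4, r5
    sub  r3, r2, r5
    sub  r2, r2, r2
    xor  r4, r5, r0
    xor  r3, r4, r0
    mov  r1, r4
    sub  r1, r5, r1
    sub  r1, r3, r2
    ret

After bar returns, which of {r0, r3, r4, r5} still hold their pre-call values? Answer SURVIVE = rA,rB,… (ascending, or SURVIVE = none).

SURVIVE = r0,r4,r5

prologue: push r1 → mem[0x98]=0x7b, sp=0x98
prologue: push r4 → mem[0x97]=0x0e, sp=0x97
body[0] sub  r2, r4, r5 → r2=0x5c
body[1] sub  r3, r2, r5 → r3=0xaa
body[2] sub  r2, r2, r2 → r2=0x00
body[3] xor  r4, r5, r0 → r4=0x76
body[4] xor  r3, r4, r0 → r3=0xb2
body[5] mov  r1, r4 → r1=0x76
body[6] sub  r1, r5, r1 → r1=0x3c
body[7] sub  r1, r3, r2 → r1=0xb2
epilogue: pop r4=0x0e, sp=0x98
epilogue: pop r1=0x7b, sp=0x99
r0: callee-saved, written=False
r3: caller-saved, written=True
r4: callee-saved, written=True
r5: caller-saved, written=False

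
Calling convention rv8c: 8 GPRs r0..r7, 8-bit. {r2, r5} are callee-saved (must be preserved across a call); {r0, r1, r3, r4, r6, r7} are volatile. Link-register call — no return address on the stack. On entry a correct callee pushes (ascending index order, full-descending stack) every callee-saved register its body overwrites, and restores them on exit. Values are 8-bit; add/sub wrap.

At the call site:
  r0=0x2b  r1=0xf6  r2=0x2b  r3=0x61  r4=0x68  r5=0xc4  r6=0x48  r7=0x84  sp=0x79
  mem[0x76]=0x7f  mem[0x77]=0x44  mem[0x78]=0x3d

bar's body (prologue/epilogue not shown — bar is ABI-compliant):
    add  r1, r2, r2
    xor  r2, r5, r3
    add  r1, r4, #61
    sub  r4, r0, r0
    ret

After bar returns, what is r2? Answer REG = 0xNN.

REG = 0x2b

prologue: push r2 -> mem[0x78]=0x2b, sp=0x78
body[0] add  r1, r2, r2 -> r1=0x56
body[1] xor  r2, r5, r3 -> r2=0xa5
body[2] add  r1, r4, #61 -> r1=0xa5
body[3] sub  r4, r0, r0 -> r4=0x00
epilogue: pop r2=0x2b, sp=0x79
r2 is callee-saved -> restored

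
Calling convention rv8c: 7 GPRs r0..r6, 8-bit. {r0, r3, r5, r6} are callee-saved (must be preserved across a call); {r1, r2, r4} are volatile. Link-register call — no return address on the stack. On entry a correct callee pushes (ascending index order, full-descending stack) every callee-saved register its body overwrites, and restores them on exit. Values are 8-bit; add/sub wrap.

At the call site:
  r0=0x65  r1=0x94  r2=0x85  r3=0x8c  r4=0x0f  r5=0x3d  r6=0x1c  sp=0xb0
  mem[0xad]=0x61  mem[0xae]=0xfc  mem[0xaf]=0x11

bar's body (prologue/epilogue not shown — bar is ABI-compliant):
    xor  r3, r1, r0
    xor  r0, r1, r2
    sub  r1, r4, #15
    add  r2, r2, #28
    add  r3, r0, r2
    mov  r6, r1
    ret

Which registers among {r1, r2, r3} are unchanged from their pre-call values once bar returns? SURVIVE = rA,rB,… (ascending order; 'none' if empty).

SURVIVE = r3

prologue: push r0 -> mem[0xaf]=0x65, sp=0xaf
prologue: push r3 -> mem[0xae]=0x8c, sp=0xae
prologue: push r6 -> mem[0xad]=0x1c, sp=0xad
body[0] xor  r3, r1, r0 -> r3=0xf1
body[1] xor  r0, r1, r2 -> r0=0x11
body[2] sub  r1, r4, #15 -> r1=0x00
body[3] add  r2, r2, #28 -> r2=0xa1
body[4] add  r3, r0, r2 -> r3=0xb2
body[5] mov  r6, r1 -> r6=0x00
epilogue: pop r6=0x1c, sp=0xae
epilogue: pop r3=0x8c, sp=0xaf
epilogue: pop r0=0x65, sp=0xb0
r1: caller-saved, written=True
r2: caller-saved, written=True
r3: callee-saved, written=True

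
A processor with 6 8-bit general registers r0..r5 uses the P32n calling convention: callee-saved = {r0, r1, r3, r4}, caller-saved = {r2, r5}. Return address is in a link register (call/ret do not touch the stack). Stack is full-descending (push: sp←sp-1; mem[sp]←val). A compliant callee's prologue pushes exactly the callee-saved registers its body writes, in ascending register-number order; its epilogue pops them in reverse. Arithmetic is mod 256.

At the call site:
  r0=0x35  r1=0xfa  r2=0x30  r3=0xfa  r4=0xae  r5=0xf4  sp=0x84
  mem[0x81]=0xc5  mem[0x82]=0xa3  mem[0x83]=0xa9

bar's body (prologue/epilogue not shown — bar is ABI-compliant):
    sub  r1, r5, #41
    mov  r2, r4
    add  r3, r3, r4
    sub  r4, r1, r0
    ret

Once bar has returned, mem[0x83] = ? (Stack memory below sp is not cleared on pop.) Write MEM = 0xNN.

MEM = 0xfa

prologue: push r1 → mem[0x83]=0xfa, sp=0x83
prologue: push r3 → mem[0x82]=0xfa, sp=0x82
prologue: push r4 → mem[0x81]=0xae, sp=0x81
body[0] sub  r1, r5, #41 → r1=0xcb
body[1] mov  r2, r4 → r2=0xae
body[2] add  r3, r3, r4 → r3=0xa8
body[3] sub  r4, r1, r0 → r4=0x96
epilogue: pop r4=0xae, sp=0x82
epilogue: pop r3=0xfa, sp=0x83
epilogue: pop r1=0xfa, sp=0x84
prologue pushed ['r1', 'r3', 'r4'] at ['0x83', '0x82', '0x81']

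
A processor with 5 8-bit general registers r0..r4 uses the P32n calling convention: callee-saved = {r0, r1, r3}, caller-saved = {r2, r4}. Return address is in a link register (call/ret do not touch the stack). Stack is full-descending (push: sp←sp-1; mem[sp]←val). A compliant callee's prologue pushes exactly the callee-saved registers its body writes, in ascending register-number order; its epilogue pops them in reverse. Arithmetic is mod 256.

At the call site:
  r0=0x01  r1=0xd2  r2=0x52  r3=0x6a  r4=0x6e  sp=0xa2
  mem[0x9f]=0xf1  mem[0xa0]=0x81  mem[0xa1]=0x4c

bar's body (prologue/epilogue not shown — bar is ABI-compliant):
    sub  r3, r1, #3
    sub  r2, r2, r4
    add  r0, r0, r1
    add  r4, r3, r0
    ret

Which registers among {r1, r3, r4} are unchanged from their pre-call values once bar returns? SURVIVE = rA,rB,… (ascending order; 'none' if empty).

SURVIVE = r1,r3

prologue: push r0 -> mem[0xa1]=0x01, sp=0xa1
prologue: push r3 -> mem[0xa0]=0x6a, sp=0xa0
body[0] sub  r3, r1, #3 -> r3=0xcf
body[1] sub  r2, r2, r4 -> r2=0xe4
body[2] add  r0, r0, r1 -> r0=0xd3
body[3] add  r4, r3, r0 -> r4=0xa2
epilogue: pop r3=0x6a, sp=0xa1
epilogue: pop r0=0x01, sp=0xa2
r1: callee-saved, written=False
r3: callee-saved, written=True
r4: caller-saved, written=True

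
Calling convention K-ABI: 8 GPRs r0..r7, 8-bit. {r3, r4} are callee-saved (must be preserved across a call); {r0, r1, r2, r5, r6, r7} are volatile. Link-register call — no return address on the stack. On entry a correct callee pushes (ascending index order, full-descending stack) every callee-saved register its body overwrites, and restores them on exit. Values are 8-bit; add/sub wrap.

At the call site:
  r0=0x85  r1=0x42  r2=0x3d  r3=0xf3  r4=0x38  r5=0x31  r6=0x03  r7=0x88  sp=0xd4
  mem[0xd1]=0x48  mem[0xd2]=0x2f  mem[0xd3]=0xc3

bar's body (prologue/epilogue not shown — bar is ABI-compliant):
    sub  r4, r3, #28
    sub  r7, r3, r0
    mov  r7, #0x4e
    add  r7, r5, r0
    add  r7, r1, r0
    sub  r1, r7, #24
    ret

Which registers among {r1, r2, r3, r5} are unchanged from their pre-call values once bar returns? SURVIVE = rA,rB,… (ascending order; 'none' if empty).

prologue: push r4 -> mem[0xd3]=0x38, sp=0xd3
body[0] sub  r4, r3, #28 -> r4=0xd7
body[1] sub  r7, r3, r0 -> r7=0x6e
body[2] mov  r7, #0x4e -> r7=0x4e
body[3] add  r7, r5, r0 -> r7=0xb6
body[4] add  r7, r1, r0 -> r7=0xc7
body[5] sub  r1, r7, #24 -> r1=0xaf
epilogue: pop r4=0x38, sp=0xd4
r1: caller-saved, written=True
r2: caller-saved, written=False
r3: callee-saved, written=False
r5: caller-saved, written=False

SURVIVE = r2,r3,r5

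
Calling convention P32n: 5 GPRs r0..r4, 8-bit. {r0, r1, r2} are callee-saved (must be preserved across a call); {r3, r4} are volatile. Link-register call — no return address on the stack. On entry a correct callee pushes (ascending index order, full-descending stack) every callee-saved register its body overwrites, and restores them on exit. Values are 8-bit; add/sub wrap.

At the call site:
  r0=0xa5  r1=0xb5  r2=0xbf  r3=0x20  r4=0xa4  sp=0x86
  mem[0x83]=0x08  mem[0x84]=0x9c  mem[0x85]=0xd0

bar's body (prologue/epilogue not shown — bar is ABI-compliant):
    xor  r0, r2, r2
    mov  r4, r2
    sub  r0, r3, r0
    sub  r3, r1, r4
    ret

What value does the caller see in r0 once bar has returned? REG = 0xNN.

prologue: push r0 -> mem[0x85]=0xa5, sp=0x85
body[0] xor  r0, r2, r2 -> r0=0x00
body[1] mov  r4, r2 -> r4=0xbf
body[2] sub  r0, r3, r0 -> r0=0x20
body[3] sub  r3, r1, r4 -> r3=0xf6
epilogue: pop r0=0xa5, sp=0x86
r0 is callee-saved -> restored

REG = 0xa5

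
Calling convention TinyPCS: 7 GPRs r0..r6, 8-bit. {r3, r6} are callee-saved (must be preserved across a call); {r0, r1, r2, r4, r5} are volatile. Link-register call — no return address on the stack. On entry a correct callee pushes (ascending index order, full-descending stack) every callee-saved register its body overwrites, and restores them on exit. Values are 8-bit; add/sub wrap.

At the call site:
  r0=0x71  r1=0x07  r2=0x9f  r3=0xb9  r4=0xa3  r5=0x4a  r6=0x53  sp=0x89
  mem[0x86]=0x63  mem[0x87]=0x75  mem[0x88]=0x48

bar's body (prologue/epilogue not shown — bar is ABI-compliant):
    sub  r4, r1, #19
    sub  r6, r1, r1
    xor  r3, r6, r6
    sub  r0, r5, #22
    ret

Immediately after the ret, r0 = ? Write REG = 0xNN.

prologue: push r3 -> mem[0x88]=0xb9, sp=0x88
prologue: push r6 -> mem[0x87]=0x53, sp=0x87
body[0] sub  r4, r1, #19 -> r4=0xf4
body[1] sub  r6, r1, r1 -> r6=0x00
body[2] xor  r3, r6, r6 -> r3=0x00
body[3] sub  r0, r5, #22 -> r0=0x34
epilogue: pop r6=0x53, sp=0x88
epilogue: pop r3=0xb9, sp=0x89
r0 is caller-saved -> body value

REG = 0x34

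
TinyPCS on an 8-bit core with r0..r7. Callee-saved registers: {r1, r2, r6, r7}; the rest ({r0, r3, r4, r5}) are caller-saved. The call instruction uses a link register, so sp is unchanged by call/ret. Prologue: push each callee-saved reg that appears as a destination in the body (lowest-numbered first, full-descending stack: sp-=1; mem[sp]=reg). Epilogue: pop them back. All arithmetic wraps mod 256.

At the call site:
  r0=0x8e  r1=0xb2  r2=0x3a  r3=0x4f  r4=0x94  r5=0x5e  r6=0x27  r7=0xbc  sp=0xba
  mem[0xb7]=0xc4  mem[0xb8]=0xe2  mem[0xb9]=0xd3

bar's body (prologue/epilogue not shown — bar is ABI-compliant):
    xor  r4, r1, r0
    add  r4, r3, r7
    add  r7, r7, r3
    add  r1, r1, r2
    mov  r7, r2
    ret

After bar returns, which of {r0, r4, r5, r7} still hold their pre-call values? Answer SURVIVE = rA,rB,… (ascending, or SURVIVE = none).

SURVIVE = r0,r5,r7

prologue: push r1 -> mem[0xb9]=0xb2, sp=0xb9
prologue: push r7 -> mem[0xb8]=0xbc, sp=0xb8
body[0] xor  r4, r1, r0 -> r4=0x3c
body[1] add  r4, r3, r7 -> r4=0x0b
body[2] add  r7, r7, r3 -> r7=0x0b
body[3] add  r1, r1, r2 -> r1=0xec
body[4] mov  r7, r2 -> r7=0x3a
epilogue: pop r7=0xbc, sp=0xb9
epilogue: pop r1=0xb2, sp=0xba
r0: caller-saved, written=False
r4: caller-saved, written=True
r5: caller-saved, written=False
r7: callee-saved, written=True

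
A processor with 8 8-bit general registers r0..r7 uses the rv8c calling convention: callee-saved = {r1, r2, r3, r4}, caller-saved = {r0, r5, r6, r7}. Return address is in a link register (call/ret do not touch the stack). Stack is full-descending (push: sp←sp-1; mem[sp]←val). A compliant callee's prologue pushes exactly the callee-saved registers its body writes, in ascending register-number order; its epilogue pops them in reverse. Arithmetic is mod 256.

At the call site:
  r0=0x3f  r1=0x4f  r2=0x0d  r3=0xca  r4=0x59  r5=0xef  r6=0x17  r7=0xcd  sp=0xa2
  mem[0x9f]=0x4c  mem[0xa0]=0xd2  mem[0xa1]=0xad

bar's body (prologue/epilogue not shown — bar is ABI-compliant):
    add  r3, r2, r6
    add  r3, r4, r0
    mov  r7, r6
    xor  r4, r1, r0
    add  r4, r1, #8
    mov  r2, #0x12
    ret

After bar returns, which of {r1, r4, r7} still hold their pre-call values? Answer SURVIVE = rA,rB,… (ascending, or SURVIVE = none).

SURVIVE = r1,r4

prologue: push r2 -> mem[0xa1]=0x0d, sp=0xa1
prologue: push r3 -> mem[0xa0]=0xca, sp=0xa0
prologue: push r4 -> mem[0x9f]=0x59, sp=0x9f
body[0] add  r3, r2, r6 -> r3=0x24
body[1] add  r3, r4, r0 -> r3=0x98
body[2] mov  r7, r6 -> r7=0x17
body[3] xor  r4, r1, r0 -> r4=0x70
body[4] add  r4, r1, #8 -> r4=0x57
body[5] mov  r2, #0x12 -> r2=0x12
epilogue: pop r4=0x59, sp=0xa0
epilogue: pop r3=0xca, sp=0xa1
epilogue: pop r2=0x0d, sp=0xa2
r1: callee-saved, written=False
r4: callee-saved, written=True
r7: caller-saved, written=True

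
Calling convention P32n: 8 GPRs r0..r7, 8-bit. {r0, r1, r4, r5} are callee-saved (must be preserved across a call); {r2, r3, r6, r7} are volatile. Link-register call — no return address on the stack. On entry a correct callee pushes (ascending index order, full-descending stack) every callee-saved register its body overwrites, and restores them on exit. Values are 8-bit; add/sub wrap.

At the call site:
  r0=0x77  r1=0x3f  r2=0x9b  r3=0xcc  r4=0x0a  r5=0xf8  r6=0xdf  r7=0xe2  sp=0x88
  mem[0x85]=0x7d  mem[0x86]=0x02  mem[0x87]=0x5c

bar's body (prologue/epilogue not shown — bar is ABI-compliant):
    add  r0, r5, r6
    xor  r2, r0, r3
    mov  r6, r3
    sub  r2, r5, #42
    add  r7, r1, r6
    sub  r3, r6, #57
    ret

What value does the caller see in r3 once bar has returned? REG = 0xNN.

REG = 0x93

prologue: push r0 → mem[0x87]=0x77, sp=0x87
body[0] add  r0, r5, r6 → r0=0xd7
body[1] xor  r2, r0, r3 → r2=0x1b
body[2] mov  r6, r3 → r6=0xcc
body[3] sub  r2, r5, #42 → r2=0xce
body[4] add  r7, r1, r6 → r7=0x0b
body[5] sub  r3, r6, #57 → r3=0x93
epilogue: pop r0=0x77, sp=0x88
r3 is caller-saved → body value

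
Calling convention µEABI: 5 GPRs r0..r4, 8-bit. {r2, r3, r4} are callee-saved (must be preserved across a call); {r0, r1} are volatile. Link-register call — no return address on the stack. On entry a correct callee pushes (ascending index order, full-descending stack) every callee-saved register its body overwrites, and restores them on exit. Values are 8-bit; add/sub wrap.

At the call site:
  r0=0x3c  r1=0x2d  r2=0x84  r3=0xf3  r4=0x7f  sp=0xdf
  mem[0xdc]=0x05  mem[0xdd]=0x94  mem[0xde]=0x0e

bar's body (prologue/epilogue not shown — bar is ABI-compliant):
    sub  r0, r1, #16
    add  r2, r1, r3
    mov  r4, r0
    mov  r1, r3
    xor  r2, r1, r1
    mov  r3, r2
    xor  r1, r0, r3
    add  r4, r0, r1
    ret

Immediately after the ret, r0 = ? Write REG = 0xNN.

REG = 0x1d

prologue: push r2 → mem[0xde]=0x84, sp=0xde
prologue: push r3 → mem[0xdd]=0xf3, sp=0xdd
prologue: push r4 → mem[0xdc]=0x7f, sp=0xdc
body[0] sub  r0, r1, #16 → r0=0x1d
body[1] add  r2, r1, r3 → r2=0x20
body[2] mov  r4, r0 → r4=0x1d
body[3] mov  r1, r3 → r1=0xf3
body[4] xor  r2, r1, r1 → r2=0x00
body[5] mov  r3, r2 → r3=0x00
body[6] xor  r1, r0, r3 → r1=0x1d
body[7] add  r4, r0, r1 → r4=0x3a
epilogue: pop r4=0x7f, sp=0xdd
epilogue: pop r3=0xf3, sp=0xde
epilogue: pop r2=0x84, sp=0xdf
r0 is caller-saved → body value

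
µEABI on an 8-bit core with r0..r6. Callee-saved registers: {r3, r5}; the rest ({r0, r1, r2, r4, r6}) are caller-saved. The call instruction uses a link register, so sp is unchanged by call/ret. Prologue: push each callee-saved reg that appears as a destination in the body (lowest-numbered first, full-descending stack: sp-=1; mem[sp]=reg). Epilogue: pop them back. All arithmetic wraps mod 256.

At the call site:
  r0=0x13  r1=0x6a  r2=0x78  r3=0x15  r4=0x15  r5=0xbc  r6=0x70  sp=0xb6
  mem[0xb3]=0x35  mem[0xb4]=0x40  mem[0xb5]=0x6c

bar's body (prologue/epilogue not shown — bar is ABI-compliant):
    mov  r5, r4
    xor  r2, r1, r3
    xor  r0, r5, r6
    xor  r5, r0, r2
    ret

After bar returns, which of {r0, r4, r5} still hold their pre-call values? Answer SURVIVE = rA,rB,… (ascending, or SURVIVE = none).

SURVIVE = r4,r5

prologue: push r5 → mem[0xb5]=0xbc, sp=0xb5
body[0] mov  r5, r4 → r5=0x15
body[1] xor  r2, r1, r3 → r2=0x7f
body[2] xor  r0, r5, r6 → r0=0x65
body[3] xor  r5, r0, r2 → r5=0x1a
epilogue: pop r5=0xbc, sp=0xb6
r0: caller-saved, written=True
r4: caller-saved, written=False
r5: callee-saved, written=True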